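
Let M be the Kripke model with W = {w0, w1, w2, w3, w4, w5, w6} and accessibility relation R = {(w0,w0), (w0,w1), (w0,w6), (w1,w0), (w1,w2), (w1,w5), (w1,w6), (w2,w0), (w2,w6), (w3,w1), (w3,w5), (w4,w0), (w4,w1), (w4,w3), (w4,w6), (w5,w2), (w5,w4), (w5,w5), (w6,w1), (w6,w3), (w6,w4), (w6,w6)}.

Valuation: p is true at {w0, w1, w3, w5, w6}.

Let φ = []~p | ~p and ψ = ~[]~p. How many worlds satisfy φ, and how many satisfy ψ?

2 and 7

For []~p | ~p:
w0: []~p is F, ~p is F. ✗
w1: []~p is F, ~p is F. ✗
w2: []~p is F, ~p is T. ✓
w3: []~p is F, ~p is F. ✗
w4: []~p is F, ~p is T. ✓
w5: []~p is F, ~p is F. ✗
w6: []~p is F, ~p is F. ✗
— 2 worlds.
For ~[]~p:
w0: []~p is F. ✓
w1: []~p is F. ✓
w2: []~p is F. ✓
w3: []~p is F. ✓
w4: []~p is F. ✓
w5: []~p is F. ✓
w6: []~p is F. ✓
— 7 worlds.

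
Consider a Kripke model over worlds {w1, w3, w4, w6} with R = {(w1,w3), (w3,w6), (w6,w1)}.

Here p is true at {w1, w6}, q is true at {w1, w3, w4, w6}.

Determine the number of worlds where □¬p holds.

w1: successors {w3}; ¬p there: w3:T. ✓
w3: successors {w6}; ¬p there: w6:F. ✗
w4: no successors, so □¬p holds vacuously. ✓
w6: successors {w1}; ¬p there: w1:F. ✗
Satisfying worlds: {w1, w4}.

2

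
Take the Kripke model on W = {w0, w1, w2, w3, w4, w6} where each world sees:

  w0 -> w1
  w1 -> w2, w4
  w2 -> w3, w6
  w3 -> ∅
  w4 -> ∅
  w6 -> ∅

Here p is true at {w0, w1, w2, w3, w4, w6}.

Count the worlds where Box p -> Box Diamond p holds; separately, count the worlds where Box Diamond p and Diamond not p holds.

For Box p -> Box Diamond p:
w0: Box p is T, Box Diamond p is T. ✓
w1: Box p is T, Box Diamond p is F. ✗
w2: Box p is T, Box Diamond p is F. ✗
w3: Box p is T, Box Diamond p is T. ✓
w4: Box p is T, Box Diamond p is T. ✓
w6: Box p is T, Box Diamond p is T. ✓
— 4 worlds.
For Box Diamond p and Diamond not p:
w0: Box Diamond p is T, Diamond not p is F. ✗
w1: Box Diamond p is F, Diamond not p is F. ✗
w2: Box Diamond p is F, Diamond not p is F. ✗
w3: Box Diamond p is T, Diamond not p is F. ✗
w4: Box Diamond p is T, Diamond not p is F. ✗
w6: Box Diamond p is T, Diamond not p is F. ✗
— 0 worlds.

4 and 0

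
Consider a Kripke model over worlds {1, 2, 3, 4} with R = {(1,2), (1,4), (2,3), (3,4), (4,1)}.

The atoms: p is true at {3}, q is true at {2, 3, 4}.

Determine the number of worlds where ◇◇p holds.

1

1: successors {2, 4}; ◇p there: 2:T, 4:F. ✓
2: successors {3}; ◇p there: 3:F. ✗
3: successors {4}; ◇p there: 4:F. ✗
4: successors {1}; ◇p there: 1:F. ✗
Satisfying worlds: {1}.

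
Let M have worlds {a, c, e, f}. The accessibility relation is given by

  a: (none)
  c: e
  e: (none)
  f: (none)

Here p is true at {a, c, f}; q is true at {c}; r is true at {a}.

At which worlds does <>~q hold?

a: no successors, so <>~q fails. ✗
c: successors {e}; ~q there: e:T. ✓
e: no successors, so <>~q fails. ✗
f: no successors, so <>~q fails. ✗

{c}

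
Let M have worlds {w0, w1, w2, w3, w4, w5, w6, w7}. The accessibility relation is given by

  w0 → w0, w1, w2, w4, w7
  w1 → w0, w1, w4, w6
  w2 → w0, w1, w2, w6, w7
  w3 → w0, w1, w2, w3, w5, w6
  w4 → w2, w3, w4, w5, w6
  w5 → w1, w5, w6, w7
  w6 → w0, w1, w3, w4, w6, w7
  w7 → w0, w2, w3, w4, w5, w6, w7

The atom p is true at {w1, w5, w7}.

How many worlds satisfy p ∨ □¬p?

3

w0: p is F, □¬p is F. ✗
w1: p is T, □¬p is F. ✓
w2: p is F, □¬p is F. ✗
w3: p is F, □¬p is F. ✗
w4: p is F, □¬p is F. ✗
w5: p is T, □¬p is F. ✓
w6: p is F, □¬p is F. ✗
w7: p is T, □¬p is F. ✓
Satisfying worlds: {w1, w5, w7}.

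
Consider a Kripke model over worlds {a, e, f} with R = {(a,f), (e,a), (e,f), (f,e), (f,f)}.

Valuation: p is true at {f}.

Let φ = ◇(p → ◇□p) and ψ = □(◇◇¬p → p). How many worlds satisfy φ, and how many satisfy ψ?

For ◇(p → ◇□p):
a: successors {f}; p → ◇□p there: f:F. ✗
e: successors {a, f}; p → ◇□p there: a:T, f:F. ✓
f: successors {e, f}; p → ◇□p there: e:T, f:F. ✓
— 2 worlds.
For □(◇◇¬p → p):
a: successors {f}; ◇◇¬p → p there: f:T. ✓
e: successors {a, f}; ◇◇¬p → p there: a:F, f:T. ✗
f: successors {e, f}; ◇◇¬p → p there: e:F, f:T. ✗
— 1 world.

2 and 1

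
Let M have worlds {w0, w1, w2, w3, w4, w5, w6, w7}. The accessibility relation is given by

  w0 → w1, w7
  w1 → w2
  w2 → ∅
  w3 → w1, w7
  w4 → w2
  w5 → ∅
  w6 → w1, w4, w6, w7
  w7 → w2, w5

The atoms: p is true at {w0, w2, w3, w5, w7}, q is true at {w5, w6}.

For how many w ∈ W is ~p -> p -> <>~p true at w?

8

w0: ~p is F, p -> <>~p is T. ✓
w1: ~p is T, p -> <>~p is T. ✓
w2: ~p is F, p -> <>~p is F. ✓
w3: ~p is F, p -> <>~p is T. ✓
w4: ~p is T, p -> <>~p is T. ✓
w5: ~p is F, p -> <>~p is F. ✓
w6: ~p is T, p -> <>~p is T. ✓
w7: ~p is F, p -> <>~p is F. ✓
Satisfying worlds: {w0, w1, w2, w3, w4, w5, w6, w7}.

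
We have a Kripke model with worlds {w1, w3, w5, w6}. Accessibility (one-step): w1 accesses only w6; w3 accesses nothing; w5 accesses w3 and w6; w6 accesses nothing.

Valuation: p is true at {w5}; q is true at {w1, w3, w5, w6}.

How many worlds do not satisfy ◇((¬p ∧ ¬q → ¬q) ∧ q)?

w1: successors {w6}; (¬p ∧ ¬q → ¬q) ∧ q there: w6:T. ✓
w3: no successors, so ◇((¬p ∧ ¬q → ¬q) ∧ q) fails. ✗
w5: successors {w3, w6}; (¬p ∧ ¬q → ¬q) ∧ q there: w3:T, w6:T. ✓
w6: no successors, so ◇((¬p ∧ ¬q → ¬q) ∧ q) fails. ✗
Satisfying worlds: {w1, w5}.
So ◇((¬p ∧ ¬q → ¬q) ∧ q) fails at the other 2 worlds.

2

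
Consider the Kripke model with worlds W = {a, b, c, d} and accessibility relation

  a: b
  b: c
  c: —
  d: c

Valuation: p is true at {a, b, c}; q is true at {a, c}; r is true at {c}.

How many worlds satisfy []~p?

a: successors {b}; ~p there: b:F. ✗
b: successors {c}; ~p there: c:F. ✗
c: no successors, so []~p holds vacuously. ✓
d: successors {c}; ~p there: c:F. ✗
Satisfying worlds: {c}.

1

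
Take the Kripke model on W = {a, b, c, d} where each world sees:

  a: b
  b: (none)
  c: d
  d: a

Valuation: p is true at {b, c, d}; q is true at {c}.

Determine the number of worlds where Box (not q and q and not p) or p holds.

a: Box (not q and q and not p) is F, p is F. ✗
b: Box (not q and q and not p) is T, p is T. ✓
c: Box (not q and q and not p) is F, p is T. ✓
d: Box (not q and q and not p) is F, p is T. ✓
Satisfying worlds: {b, c, d}.

3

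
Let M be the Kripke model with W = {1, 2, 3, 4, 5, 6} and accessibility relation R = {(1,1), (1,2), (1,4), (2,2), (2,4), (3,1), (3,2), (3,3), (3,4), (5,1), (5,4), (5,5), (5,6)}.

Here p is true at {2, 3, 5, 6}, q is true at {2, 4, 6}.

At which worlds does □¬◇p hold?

1: successors {1, 2, 4}; ¬◇p there: 1:F, 2:F, 4:T. ✗
2: successors {2, 4}; ¬◇p there: 2:F, 4:T. ✗
3: successors {1, 2, 3, 4}; ¬◇p there: 1:F, 2:F, 3:F, 4:T. ✗
4: no successors, so □¬◇p holds vacuously. ✓
5: successors {1, 4, 5, 6}; ¬◇p there: 1:F, 4:T, 5:F, 6:T. ✗
6: no successors, so □¬◇p holds vacuously. ✓

{4, 6}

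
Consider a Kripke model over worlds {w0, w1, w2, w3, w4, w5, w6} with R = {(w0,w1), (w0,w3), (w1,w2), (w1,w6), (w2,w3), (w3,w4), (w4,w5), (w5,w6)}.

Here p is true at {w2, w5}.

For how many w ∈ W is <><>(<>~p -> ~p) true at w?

w0: successors {w1, w3}; <>(<>~p -> ~p) there: w1:T, w3:T. ✓
w1: successors {w2, w6}; <>(<>~p -> ~p) there: w2:T, w6:F. ✓
w2: successors {w3}; <>(<>~p -> ~p) there: w3:T. ✓
w3: successors {w4}; <>(<>~p -> ~p) there: w4:F. ✗
w4: successors {w5}; <>(<>~p -> ~p) there: w5:T. ✓
w5: successors {w6}; <>(<>~p -> ~p) there: w6:F. ✗
w6: no successors, so <><>(<>~p -> ~p) fails. ✗
Satisfying worlds: {w0, w1, w2, w4}.

4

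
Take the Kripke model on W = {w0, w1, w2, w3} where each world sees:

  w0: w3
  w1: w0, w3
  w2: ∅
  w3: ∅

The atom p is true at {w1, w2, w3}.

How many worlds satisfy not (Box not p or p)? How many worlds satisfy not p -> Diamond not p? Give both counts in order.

1 and 3

For not (Box not p or p):
w0: Box not p or p is F. ✓
w1: Box not p or p is T. ✗
w2: Box not p or p is T. ✗
w3: Box not p or p is T. ✗
— 1 world.
For not p -> Diamond not p:
w0: not p is T, Diamond not p is F. ✗
w1: not p is F, Diamond not p is T. ✓
w2: not p is F, Diamond not p is F. ✓
w3: not p is F, Diamond not p is F. ✓
— 3 worlds.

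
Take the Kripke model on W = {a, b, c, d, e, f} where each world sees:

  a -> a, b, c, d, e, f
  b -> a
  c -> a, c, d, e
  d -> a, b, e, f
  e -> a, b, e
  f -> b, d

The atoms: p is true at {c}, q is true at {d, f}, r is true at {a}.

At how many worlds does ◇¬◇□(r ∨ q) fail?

1

a: successors {a, b, c, d, e, f}; ¬◇□(r ∨ q) there: a:F, b:T, c:T, d:F, e:F, f:F. ✓
b: successors {a}; ¬◇□(r ∨ q) there: a:F. ✗
c: successors {a, c, d, e}; ¬◇□(r ∨ q) there: a:F, c:T, d:F, e:F. ✓
d: successors {a, b, e, f}; ¬◇□(r ∨ q) there: a:F, b:T, e:F, f:F. ✓
e: successors {a, b, e}; ¬◇□(r ∨ q) there: a:F, b:T, e:F. ✓
f: successors {b, d}; ¬◇□(r ∨ q) there: b:T, d:F. ✓
Satisfying worlds: {a, c, d, e, f}.
So ◇¬◇□(r ∨ q) fails at the other 1 world.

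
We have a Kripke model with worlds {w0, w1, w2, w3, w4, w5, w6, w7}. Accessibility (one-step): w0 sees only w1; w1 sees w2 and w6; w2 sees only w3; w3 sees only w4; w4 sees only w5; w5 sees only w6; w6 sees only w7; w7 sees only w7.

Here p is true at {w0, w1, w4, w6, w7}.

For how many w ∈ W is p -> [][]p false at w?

2

w0: p is T, [][]p is F. ✗
w1: p is T, [][]p is F. ✗
w2: p is F, [][]p is T. ✓
w3: p is F, [][]p is F. ✓
w4: p is T, [][]p is T. ✓
w5: p is F, [][]p is T. ✓
w6: p is T, [][]p is T. ✓
w7: p is T, [][]p is T. ✓
Satisfying worlds: {w2, w3, w4, w5, w6, w7}.
So p -> [][]p fails at the other 2 worlds.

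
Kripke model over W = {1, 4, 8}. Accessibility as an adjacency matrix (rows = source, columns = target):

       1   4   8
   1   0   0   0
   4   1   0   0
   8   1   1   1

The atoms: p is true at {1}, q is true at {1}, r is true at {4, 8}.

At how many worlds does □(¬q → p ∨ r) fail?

1: no successors, so □(¬q → p ∨ r) holds vacuously. ✓
4: successors {1}; ¬q → p ∨ r there: 1:T. ✓
8: successors {1, 4, 8}; ¬q → p ∨ r there: 1:T, 4:T, 8:T. ✓
Satisfying worlds: {1, 4, 8}.
So □(¬q → p ∨ r) fails at the other 0 worlds.

0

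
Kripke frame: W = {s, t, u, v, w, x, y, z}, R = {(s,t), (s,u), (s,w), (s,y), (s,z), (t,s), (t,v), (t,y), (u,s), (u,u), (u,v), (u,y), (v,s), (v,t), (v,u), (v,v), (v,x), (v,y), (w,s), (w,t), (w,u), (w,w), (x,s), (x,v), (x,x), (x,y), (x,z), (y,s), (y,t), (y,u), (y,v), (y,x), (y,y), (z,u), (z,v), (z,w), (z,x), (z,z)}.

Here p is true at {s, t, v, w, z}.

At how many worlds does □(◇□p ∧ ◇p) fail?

s: successors {t, u, w, y, z}; ◇□p ∧ ◇p there: t:F, u:F, w:F, y:F, z:F. ✗
t: successors {s, v, y}; ◇□p ∧ ◇p there: s:F, v:F, y:F. ✗
u: successors {s, u, v, y}; ◇□p ∧ ◇p there: s:F, u:F, v:F, y:F. ✗
v: successors {s, t, u, v, x, y}; ◇□p ∧ ◇p there: s:F, t:F, u:F, v:F, x:F, y:F. ✗
w: successors {s, t, u, w}; ◇□p ∧ ◇p there: s:F, t:F, u:F, w:F. ✗
x: successors {s, v, x, y, z}; ◇□p ∧ ◇p there: s:F, v:F, x:F, y:F, z:F. ✗
y: successors {s, t, u, v, x, y}; ◇□p ∧ ◇p there: s:F, t:F, u:F, v:F, x:F, y:F. ✗
z: successors {u, v, w, x, z}; ◇□p ∧ ◇p there: u:F, v:F, w:F, x:F, z:F. ✗
Satisfying worlds: ∅.
So □(◇□p ∧ ◇p) fails at the other 8 worlds.

8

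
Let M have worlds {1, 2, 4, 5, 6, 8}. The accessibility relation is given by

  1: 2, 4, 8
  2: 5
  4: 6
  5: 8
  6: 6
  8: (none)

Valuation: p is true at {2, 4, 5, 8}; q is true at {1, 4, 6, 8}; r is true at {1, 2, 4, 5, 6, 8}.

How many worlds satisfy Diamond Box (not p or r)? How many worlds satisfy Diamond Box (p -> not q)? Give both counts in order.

5 and 4

For Diamond Box (not p or r):
1: successors {2, 4, 8}; Box (not p or r) there: 2:T, 4:T, 8:T. ✓
2: successors {5}; Box (not p or r) there: 5:T. ✓
4: successors {6}; Box (not p or r) there: 6:T. ✓
5: successors {8}; Box (not p or r) there: 8:T. ✓
6: successors {6}; Box (not p or r) there: 6:T. ✓
8: no successors, so Diamond Box (not p or r) fails. ✗
— 5 worlds.
For Diamond Box (p -> not q):
1: successors {2, 4, 8}; Box (p -> not q) there: 2:T, 4:T, 8:T. ✓
2: successors {5}; Box (p -> not q) there: 5:F. ✗
4: successors {6}; Box (p -> not q) there: 6:T. ✓
5: successors {8}; Box (p -> not q) there: 8:T. ✓
6: successors {6}; Box (p -> not q) there: 6:T. ✓
8: no successors, so Diamond Box (p -> not q) fails. ✗
— 4 worlds.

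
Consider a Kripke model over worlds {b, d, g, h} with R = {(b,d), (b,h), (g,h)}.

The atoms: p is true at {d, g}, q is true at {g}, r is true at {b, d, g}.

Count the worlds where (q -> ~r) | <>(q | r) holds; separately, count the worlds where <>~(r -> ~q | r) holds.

3 and 0

For (q -> ~r) | <>(q | r):
b: q -> ~r is T, <>(q | r) is T. ✓
d: q -> ~r is T, <>(q | r) is F. ✓
g: q -> ~r is F, <>(q | r) is F. ✗
h: q -> ~r is T, <>(q | r) is F. ✓
— 3 worlds.
For <>~(r -> ~q | r):
b: successors {d, h}; ~(r -> ~q | r) there: d:F, h:F. ✗
d: no successors, so <>~(r -> ~q | r) fails. ✗
g: successors {h}; ~(r -> ~q | r) there: h:F. ✗
h: no successors, so <>~(r -> ~q | r) fails. ✗
— 0 worlds.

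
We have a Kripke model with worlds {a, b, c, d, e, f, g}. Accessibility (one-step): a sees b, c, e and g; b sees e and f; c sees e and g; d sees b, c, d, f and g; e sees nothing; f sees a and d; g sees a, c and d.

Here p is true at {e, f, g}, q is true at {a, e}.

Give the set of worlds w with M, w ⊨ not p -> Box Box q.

{e, f, g}

a: not p is T, Box Box q is F. ✗
b: not p is T, Box Box q is F. ✗
c: not p is T, Box Box q is F. ✗
d: not p is T, Box Box q is F. ✗
e: not p is F, Box Box q is T. ✓
f: not p is F, Box Box q is F. ✓
g: not p is F, Box Box q is F. ✓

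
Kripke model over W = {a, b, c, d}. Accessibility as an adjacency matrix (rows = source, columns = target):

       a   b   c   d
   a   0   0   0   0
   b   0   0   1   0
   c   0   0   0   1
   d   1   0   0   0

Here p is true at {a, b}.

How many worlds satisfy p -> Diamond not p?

a: p is T, Diamond not p is F. ✗
b: p is T, Diamond not p is T. ✓
c: p is F, Diamond not p is T. ✓
d: p is F, Diamond not p is F. ✓
Satisfying worlds: {b, c, d}.

3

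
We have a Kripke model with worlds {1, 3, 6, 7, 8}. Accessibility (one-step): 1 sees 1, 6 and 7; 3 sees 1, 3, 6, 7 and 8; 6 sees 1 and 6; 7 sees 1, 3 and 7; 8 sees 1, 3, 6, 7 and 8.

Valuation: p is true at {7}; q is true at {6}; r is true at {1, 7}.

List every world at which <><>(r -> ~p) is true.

{1, 3, 6, 7, 8}

1: successors {1, 6, 7}; <>(r -> ~p) there: 1:T, 6:T, 7:T. ✓
3: successors {1, 3, 6, 7, 8}; <>(r -> ~p) there: 1:T, 3:T, 6:T, 7:T, 8:T. ✓
6: successors {1, 6}; <>(r -> ~p) there: 1:T, 6:T. ✓
7: successors {1, 3, 7}; <>(r -> ~p) there: 1:T, 3:T, 7:T. ✓
8: successors {1, 3, 6, 7, 8}; <>(r -> ~p) there: 1:T, 3:T, 6:T, 7:T, 8:T. ✓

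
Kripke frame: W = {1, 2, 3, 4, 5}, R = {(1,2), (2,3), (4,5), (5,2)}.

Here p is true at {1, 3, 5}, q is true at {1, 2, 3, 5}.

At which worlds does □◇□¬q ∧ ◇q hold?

{1, 5}

1: □◇□¬q is T, ◇q is T. ✓
2: □◇□¬q is F, ◇q is T. ✗
3: □◇□¬q is T, ◇q is F. ✗
4: □◇□¬q is F, ◇q is T. ✗
5: □◇□¬q is T, ◇q is T. ✓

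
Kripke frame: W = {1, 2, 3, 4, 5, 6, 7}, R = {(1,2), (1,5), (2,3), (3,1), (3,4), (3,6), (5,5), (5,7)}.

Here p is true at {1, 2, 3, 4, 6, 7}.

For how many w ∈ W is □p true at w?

1: successors {2, 5}; p there: 2:T, 5:F. ✗
2: successors {3}; p there: 3:T. ✓
3: successors {1, 4, 6}; p there: 1:T, 4:T, 6:T. ✓
4: no successors, so □p holds vacuously. ✓
5: successors {5, 7}; p there: 5:F, 7:T. ✗
6: no successors, so □p holds vacuously. ✓
7: no successors, so □p holds vacuously. ✓
Satisfying worlds: {2, 3, 4, 6, 7}.

5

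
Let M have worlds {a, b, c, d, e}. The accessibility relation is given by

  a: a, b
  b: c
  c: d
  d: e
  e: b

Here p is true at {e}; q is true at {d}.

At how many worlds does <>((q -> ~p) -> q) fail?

4

a: successors {a, b}; (q -> ~p) -> q there: a:F, b:F. ✗
b: successors {c}; (q -> ~p) -> q there: c:F. ✗
c: successors {d}; (q -> ~p) -> q there: d:T. ✓
d: successors {e}; (q -> ~p) -> q there: e:F. ✗
e: successors {b}; (q -> ~p) -> q there: b:F. ✗
Satisfying worlds: {c}.
So <>((q -> ~p) -> q) fails at the other 4 worlds.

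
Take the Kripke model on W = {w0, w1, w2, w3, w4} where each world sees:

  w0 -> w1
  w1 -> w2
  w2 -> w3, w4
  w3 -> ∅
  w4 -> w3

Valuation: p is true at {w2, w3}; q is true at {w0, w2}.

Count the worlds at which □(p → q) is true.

3

w0: successors {w1}; p → q there: w1:T. ✓
w1: successors {w2}; p → q there: w2:T. ✓
w2: successors {w3, w4}; p → q there: w3:F, w4:T. ✗
w3: no successors, so □(p → q) holds vacuously. ✓
w4: successors {w3}; p → q there: w3:F. ✗
Satisfying worlds: {w0, w1, w3}.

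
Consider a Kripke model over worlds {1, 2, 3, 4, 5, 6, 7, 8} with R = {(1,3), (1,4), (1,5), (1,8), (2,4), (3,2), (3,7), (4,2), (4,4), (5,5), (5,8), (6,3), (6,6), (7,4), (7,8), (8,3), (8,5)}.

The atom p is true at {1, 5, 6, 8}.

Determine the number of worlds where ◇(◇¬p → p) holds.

5

1: successors {3, 4, 5, 8}; ◇¬p → p there: 3:F, 4:F, 5:T, 8:T. ✓
2: successors {4}; ◇¬p → p there: 4:F. ✗
3: successors {2, 7}; ◇¬p → p there: 2:F, 7:F. ✗
4: successors {2, 4}; ◇¬p → p there: 2:F, 4:F. ✗
5: successors {5, 8}; ◇¬p → p there: 5:T, 8:T. ✓
6: successors {3, 6}; ◇¬p → p there: 3:F, 6:T. ✓
7: successors {4, 8}; ◇¬p → p there: 4:F, 8:T. ✓
8: successors {3, 5}; ◇¬p → p there: 3:F, 5:T. ✓
Satisfying worlds: {1, 5, 6, 7, 8}.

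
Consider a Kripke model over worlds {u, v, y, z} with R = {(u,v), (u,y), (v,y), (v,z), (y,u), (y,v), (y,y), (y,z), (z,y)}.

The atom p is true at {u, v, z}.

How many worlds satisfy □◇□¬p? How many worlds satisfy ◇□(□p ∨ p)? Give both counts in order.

For □◇□¬p:
u: successors {v, y}; ◇□¬p there: v:T, y:T. ✓
v: successors {y, z}; ◇□¬p there: y:T, z:F. ✗
y: successors {u, v, y, z}; ◇□¬p there: u:F, v:T, y:T, z:F. ✗
z: successors {y}; ◇□¬p there: y:T. ✓
— 2 worlds.
For ◇□(□p ∨ p):
u: successors {v, y}; □(□p ∨ p) there: v:F, y:F. ✗
v: successors {y, z}; □(□p ∨ p) there: y:F, z:F. ✗
y: successors {u, v, y, z}; □(□p ∨ p) there: u:F, v:F, y:F, z:F. ✗
z: successors {y}; □(□p ∨ p) there: y:F. ✗
— 0 worlds.

2 and 0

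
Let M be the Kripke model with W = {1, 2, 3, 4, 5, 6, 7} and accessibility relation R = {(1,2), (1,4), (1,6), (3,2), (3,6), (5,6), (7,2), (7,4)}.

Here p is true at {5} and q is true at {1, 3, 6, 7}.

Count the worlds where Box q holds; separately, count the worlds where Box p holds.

For Box q:
1: successors {2, 4, 6}; q there: 2:F, 4:F, 6:T. ✗
2: no successors, so Box q holds vacuously. ✓
3: successors {2, 6}; q there: 2:F, 6:T. ✗
4: no successors, so Box q holds vacuously. ✓
5: successors {6}; q there: 6:T. ✓
6: no successors, so Box q holds vacuously. ✓
7: successors {2, 4}; q there: 2:F, 4:F. ✗
— 4 worlds.
For Box p:
1: successors {2, 4, 6}; p there: 2:F, 4:F, 6:F. ✗
2: no successors, so Box p holds vacuously. ✓
3: successors {2, 6}; p there: 2:F, 6:F. ✗
4: no successors, so Box p holds vacuously. ✓
5: successors {6}; p there: 6:F. ✗
6: no successors, so Box p holds vacuously. ✓
7: successors {2, 4}; p there: 2:F, 4:F. ✗
— 3 worlds.

4 and 3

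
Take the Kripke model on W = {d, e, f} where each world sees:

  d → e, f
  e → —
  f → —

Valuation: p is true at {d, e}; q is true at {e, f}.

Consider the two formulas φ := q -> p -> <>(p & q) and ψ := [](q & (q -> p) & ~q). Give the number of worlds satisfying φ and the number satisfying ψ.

2 and 2

For q -> p -> <>(p & q):
d: q is F, p -> <>(p & q) is T. ✓
e: q is T, p -> <>(p & q) is F. ✗
f: q is T, p -> <>(p & q) is T. ✓
— 2 worlds.
For [](q & (q -> p) & ~q):
d: successors {e, f}; q & (q -> p) & ~q there: e:F, f:F. ✗
e: no successors, so [](q & (q -> p) & ~q) holds vacuously. ✓
f: no successors, so [](q & (q -> p) & ~q) holds vacuously. ✓
— 2 worlds.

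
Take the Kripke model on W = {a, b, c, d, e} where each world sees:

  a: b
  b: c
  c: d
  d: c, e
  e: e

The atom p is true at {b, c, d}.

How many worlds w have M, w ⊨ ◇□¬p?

2

a: successors {b}; □¬p there: b:F. ✗
b: successors {c}; □¬p there: c:F. ✗
c: successors {d}; □¬p there: d:F. ✗
d: successors {c, e}; □¬p there: c:F, e:T. ✓
e: successors {e}; □¬p there: e:T. ✓
Satisfying worlds: {d, e}.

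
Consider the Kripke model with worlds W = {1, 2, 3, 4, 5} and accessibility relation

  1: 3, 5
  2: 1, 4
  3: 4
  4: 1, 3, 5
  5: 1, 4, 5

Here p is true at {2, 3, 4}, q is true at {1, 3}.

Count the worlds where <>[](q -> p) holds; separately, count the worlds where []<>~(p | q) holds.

4 and 3

For <>[](q -> p):
1: successors {3, 5}; [](q -> p) there: 3:T, 5:F. ✓
2: successors {1, 4}; [](q -> p) there: 1:T, 4:F. ✓
3: successors {4}; [](q -> p) there: 4:F. ✗
4: successors {1, 3, 5}; [](q -> p) there: 1:T, 3:T, 5:F. ✓
5: successors {1, 4, 5}; [](q -> p) there: 1:T, 4:F, 5:F. ✓
— 4 worlds.
For []<>~(p | q):
1: successors {3, 5}; <>~(p | q) there: 3:F, 5:T. ✗
2: successors {1, 4}; <>~(p | q) there: 1:T, 4:T. ✓
3: successors {4}; <>~(p | q) there: 4:T. ✓
4: successors {1, 3, 5}; <>~(p | q) there: 1:T, 3:F, 5:T. ✗
5: successors {1, 4, 5}; <>~(p | q) there: 1:T, 4:T, 5:T. ✓
— 3 worlds.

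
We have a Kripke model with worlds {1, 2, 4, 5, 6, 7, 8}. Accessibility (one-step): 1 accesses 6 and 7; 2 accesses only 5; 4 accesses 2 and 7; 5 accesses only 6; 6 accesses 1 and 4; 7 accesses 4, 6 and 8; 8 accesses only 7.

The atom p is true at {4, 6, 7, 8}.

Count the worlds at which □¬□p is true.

1: successors {6, 7}; ¬□p there: 6:T, 7:F. ✗
2: successors {5}; ¬□p there: 5:F. ✗
4: successors {2, 7}; ¬□p there: 2:T, 7:F. ✗
5: successors {6}; ¬□p there: 6:T. ✓
6: successors {1, 4}; ¬□p there: 1:F, 4:T. ✗
7: successors {4, 6, 8}; ¬□p there: 4:T, 6:T, 8:F. ✗
8: successors {7}; ¬□p there: 7:F. ✗
Satisfying worlds: {5}.

1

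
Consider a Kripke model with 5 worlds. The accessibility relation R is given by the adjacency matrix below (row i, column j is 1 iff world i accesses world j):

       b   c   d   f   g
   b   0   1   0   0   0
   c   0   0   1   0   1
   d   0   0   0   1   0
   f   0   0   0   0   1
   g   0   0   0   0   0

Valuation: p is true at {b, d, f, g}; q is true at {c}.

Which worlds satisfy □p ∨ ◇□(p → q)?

b: □p is F, ◇□(p → q) is F. ✗
c: □p is T, ◇□(p → q) is T. ✓
d: □p is T, ◇□(p → q) is F. ✓
f: □p is T, ◇□(p → q) is T. ✓
g: □p is T, ◇□(p → q) is F. ✓

{c, d, f, g}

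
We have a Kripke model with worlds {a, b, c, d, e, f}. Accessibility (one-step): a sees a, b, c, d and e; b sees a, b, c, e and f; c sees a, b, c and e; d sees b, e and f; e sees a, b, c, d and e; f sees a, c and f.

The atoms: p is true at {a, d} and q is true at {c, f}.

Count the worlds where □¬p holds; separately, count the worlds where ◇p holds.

1 and 5

For □¬p:
a: successors {a, b, c, d, e}; ¬p there: a:F, b:T, c:T, d:F, e:T. ✗
b: successors {a, b, c, e, f}; ¬p there: a:F, b:T, c:T, e:T, f:T. ✗
c: successors {a, b, c, e}; ¬p there: a:F, b:T, c:T, e:T. ✗
d: successors {b, e, f}; ¬p there: b:T, e:T, f:T. ✓
e: successors {a, b, c, d, e}; ¬p there: a:F, b:T, c:T, d:F, e:T. ✗
f: successors {a, c, f}; ¬p there: a:F, c:T, f:T. ✗
— 1 world.
For ◇p:
a: successors {a, b, c, d, e}; p there: a:T, b:F, c:F, d:T, e:F. ✓
b: successors {a, b, c, e, f}; p there: a:T, b:F, c:F, e:F, f:F. ✓
c: successors {a, b, c, e}; p there: a:T, b:F, c:F, e:F. ✓
d: successors {b, e, f}; p there: b:F, e:F, f:F. ✗
e: successors {a, b, c, d, e}; p there: a:T, b:F, c:F, d:T, e:F. ✓
f: successors {a, c, f}; p there: a:T, c:F, f:F. ✓
— 5 worlds.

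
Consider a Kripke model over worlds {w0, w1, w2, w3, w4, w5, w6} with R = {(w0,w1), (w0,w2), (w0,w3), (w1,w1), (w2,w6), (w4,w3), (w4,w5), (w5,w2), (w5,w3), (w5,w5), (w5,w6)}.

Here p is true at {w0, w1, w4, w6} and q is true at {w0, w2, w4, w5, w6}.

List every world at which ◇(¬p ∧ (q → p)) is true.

w0: successors {w1, w2, w3}; ¬p ∧ (q → p) there: w1:F, w2:F, w3:T. ✓
w1: successors {w1}; ¬p ∧ (q → p) there: w1:F. ✗
w2: successors {w6}; ¬p ∧ (q → p) there: w6:F. ✗
w3: no successors, so ◇(¬p ∧ (q → p)) fails. ✗
w4: successors {w3, w5}; ¬p ∧ (q → p) there: w3:T, w5:F. ✓
w5: successors {w2, w3, w5, w6}; ¬p ∧ (q → p) there: w2:F, w3:T, w5:F, w6:F. ✓
w6: no successors, so ◇(¬p ∧ (q → p)) fails. ✗

{w0, w4, w5}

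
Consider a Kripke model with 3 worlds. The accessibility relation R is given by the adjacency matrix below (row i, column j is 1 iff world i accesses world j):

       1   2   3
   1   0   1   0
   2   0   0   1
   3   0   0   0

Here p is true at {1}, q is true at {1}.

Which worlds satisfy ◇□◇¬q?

{2}

1: successors {2}; □◇¬q there: 2:F. ✗
2: successors {3}; □◇¬q there: 3:T. ✓
3: no successors, so ◇□◇¬q fails. ✗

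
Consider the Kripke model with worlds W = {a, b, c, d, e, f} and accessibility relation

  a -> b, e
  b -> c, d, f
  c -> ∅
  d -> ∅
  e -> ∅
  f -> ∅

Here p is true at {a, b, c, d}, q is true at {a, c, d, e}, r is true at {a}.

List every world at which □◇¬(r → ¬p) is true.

{c, d, e, f}

a: successors {b, e}; ◇¬(r → ¬p) there: b:F, e:F. ✗
b: successors {c, d, f}; ◇¬(r → ¬p) there: c:F, d:F, f:F. ✗
c: no successors, so □◇¬(r → ¬p) holds vacuously. ✓
d: no successors, so □◇¬(r → ¬p) holds vacuously. ✓
e: no successors, so □◇¬(r → ¬p) holds vacuously. ✓
f: no successors, so □◇¬(r → ¬p) holds vacuously. ✓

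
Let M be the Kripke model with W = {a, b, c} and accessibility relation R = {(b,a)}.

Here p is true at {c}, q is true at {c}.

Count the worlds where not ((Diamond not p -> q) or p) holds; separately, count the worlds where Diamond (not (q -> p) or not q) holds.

1 and 1

For not ((Diamond not p -> q) or p):
a: (Diamond not p -> q) or p is T. ✗
b: (Diamond not p -> q) or p is F. ✓
c: (Diamond not p -> q) or p is T. ✗
— 1 world.
For Diamond (not (q -> p) or not q):
a: no successors, so Diamond (not (q -> p) or not q) fails. ✗
b: successors {a}; not (q -> p) or not q there: a:T. ✓
c: no successors, so Diamond (not (q -> p) or not q) fails. ✗
— 1 world.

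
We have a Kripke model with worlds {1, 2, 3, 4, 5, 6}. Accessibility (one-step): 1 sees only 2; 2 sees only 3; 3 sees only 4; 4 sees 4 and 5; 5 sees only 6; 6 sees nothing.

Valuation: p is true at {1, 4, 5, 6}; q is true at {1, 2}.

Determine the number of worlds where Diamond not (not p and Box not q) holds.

1: successors {2}; not (not p and Box not q) there: 2:F. ✗
2: successors {3}; not (not p and Box not q) there: 3:F. ✗
3: successors {4}; not (not p and Box not q) there: 4:T. ✓
4: successors {4, 5}; not (not p and Box not q) there: 4:T, 5:T. ✓
5: successors {6}; not (not p and Box not q) there: 6:T. ✓
6: no successors, so Diamond not (not p and Box not q) fails. ✗
Satisfying worlds: {3, 4, 5}.

3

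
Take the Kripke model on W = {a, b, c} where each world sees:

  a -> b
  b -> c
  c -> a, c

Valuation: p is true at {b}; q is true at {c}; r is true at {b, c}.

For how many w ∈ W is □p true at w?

a: successors {b}; p there: b:T. ✓
b: successors {c}; p there: c:F. ✗
c: successors {a, c}; p there: a:F, c:F. ✗
Satisfying worlds: {a}.

1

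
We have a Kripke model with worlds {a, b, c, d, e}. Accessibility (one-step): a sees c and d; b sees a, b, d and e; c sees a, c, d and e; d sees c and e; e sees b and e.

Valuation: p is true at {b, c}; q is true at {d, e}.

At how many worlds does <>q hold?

5

a: successors {c, d}; q there: c:F, d:T. ✓
b: successors {a, b, d, e}; q there: a:F, b:F, d:T, e:T. ✓
c: successors {a, c, d, e}; q there: a:F, c:F, d:T, e:T. ✓
d: successors {c, e}; q there: c:F, e:T. ✓
e: successors {b, e}; q there: b:F, e:T. ✓
Satisfying worlds: {a, b, c, d, e}.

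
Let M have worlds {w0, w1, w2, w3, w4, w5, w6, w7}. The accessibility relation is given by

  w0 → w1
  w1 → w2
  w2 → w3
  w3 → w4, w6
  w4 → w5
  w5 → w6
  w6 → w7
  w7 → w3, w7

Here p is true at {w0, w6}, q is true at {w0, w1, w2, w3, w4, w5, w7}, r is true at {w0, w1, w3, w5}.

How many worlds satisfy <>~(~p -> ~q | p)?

7

w0: successors {w1}; ~(~p -> ~q | p) there: w1:T. ✓
w1: successors {w2}; ~(~p -> ~q | p) there: w2:T. ✓
w2: successors {w3}; ~(~p -> ~q | p) there: w3:T. ✓
w3: successors {w4, w6}; ~(~p -> ~q | p) there: w4:T, w6:F. ✓
w4: successors {w5}; ~(~p -> ~q | p) there: w5:T. ✓
w5: successors {w6}; ~(~p -> ~q | p) there: w6:F. ✗
w6: successors {w7}; ~(~p -> ~q | p) there: w7:T. ✓
w7: successors {w3, w7}; ~(~p -> ~q | p) there: w3:T, w7:T. ✓
Satisfying worlds: {w0, w1, w2, w3, w4, w6, w7}.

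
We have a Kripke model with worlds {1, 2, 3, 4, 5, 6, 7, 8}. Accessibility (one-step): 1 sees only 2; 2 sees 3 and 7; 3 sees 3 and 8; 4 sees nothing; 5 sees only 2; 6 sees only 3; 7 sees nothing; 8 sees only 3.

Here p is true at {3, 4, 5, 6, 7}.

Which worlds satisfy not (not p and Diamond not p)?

1: not p and Diamond not p is T. ✗
2: not p and Diamond not p is F. ✓
3: not p and Diamond not p is F. ✓
4: not p and Diamond not p is F. ✓
5: not p and Diamond not p is F. ✓
6: not p and Diamond not p is F. ✓
7: not p and Diamond not p is F. ✓
8: not p and Diamond not p is F. ✓

{2, 3, 4, 5, 6, 7, 8}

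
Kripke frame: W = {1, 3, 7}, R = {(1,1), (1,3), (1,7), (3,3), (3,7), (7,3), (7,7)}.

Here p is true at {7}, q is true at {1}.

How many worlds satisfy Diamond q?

1

1: successors {1, 3, 7}; q there: 1:T, 3:F, 7:F. ✓
3: successors {3, 7}; q there: 3:F, 7:F. ✗
7: successors {3, 7}; q there: 3:F, 7:F. ✗
Satisfying worlds: {1}.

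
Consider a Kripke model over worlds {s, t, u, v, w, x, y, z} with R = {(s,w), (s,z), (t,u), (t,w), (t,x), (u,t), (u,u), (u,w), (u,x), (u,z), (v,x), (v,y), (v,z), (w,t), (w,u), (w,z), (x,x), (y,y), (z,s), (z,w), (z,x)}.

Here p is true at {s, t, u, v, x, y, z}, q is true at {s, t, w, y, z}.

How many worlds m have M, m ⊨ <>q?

7

s: successors {w, z}; q there: w:T, z:T. ✓
t: successors {u, w, x}; q there: u:F, w:T, x:F. ✓
u: successors {t, u, w, x, z}; q there: t:T, u:F, w:T, x:F, z:T. ✓
v: successors {x, y, z}; q there: x:F, y:T, z:T. ✓
w: successors {t, u, z}; q there: t:T, u:F, z:T. ✓
x: successors {x}; q there: x:F. ✗
y: successors {y}; q there: y:T. ✓
z: successors {s, w, x}; q there: s:T, w:T, x:F. ✓
Satisfying worlds: {s, t, u, v, w, y, z}.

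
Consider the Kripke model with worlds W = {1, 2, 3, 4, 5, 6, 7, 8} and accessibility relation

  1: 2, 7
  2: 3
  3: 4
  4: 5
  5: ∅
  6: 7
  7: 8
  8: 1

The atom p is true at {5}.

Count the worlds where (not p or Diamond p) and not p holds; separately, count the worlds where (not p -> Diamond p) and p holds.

7 and 1

For (not p or Diamond p) and not p:
1: not p or Diamond p is T, not p is T. ✓
2: not p or Diamond p is T, not p is T. ✓
3: not p or Diamond p is T, not p is T. ✓
4: not p or Diamond p is T, not p is T. ✓
5: not p or Diamond p is F, not p is F. ✗
6: not p or Diamond p is T, not p is T. ✓
7: not p or Diamond p is T, not p is T. ✓
8: not p or Diamond p is T, not p is T. ✓
— 7 worlds.
For (not p -> Diamond p) and p:
1: not p -> Diamond p is F, p is F. ✗
2: not p -> Diamond p is F, p is F. ✗
3: not p -> Diamond p is F, p is F. ✗
4: not p -> Diamond p is T, p is F. ✗
5: not p -> Diamond p is T, p is T. ✓
6: not p -> Diamond p is F, p is F. ✗
7: not p -> Diamond p is F, p is F. ✗
8: not p -> Diamond p is F, p is F. ✗
— 1 world.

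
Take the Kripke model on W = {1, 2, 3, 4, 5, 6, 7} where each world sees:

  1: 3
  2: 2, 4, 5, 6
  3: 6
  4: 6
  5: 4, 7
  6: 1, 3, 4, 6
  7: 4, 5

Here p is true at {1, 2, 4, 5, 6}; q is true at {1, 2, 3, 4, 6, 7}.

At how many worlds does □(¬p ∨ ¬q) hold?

1

1: successors {3}; ¬p ∨ ¬q there: 3:T. ✓
2: successors {2, 4, 5, 6}; ¬p ∨ ¬q there: 2:F, 4:F, 5:T, 6:F. ✗
3: successors {6}; ¬p ∨ ¬q there: 6:F. ✗
4: successors {6}; ¬p ∨ ¬q there: 6:F. ✗
5: successors {4, 7}; ¬p ∨ ¬q there: 4:F, 7:T. ✗
6: successors {1, 3, 4, 6}; ¬p ∨ ¬q there: 1:F, 3:T, 4:F, 6:F. ✗
7: successors {4, 5}; ¬p ∨ ¬q there: 4:F, 5:T. ✗
Satisfying worlds: {1}.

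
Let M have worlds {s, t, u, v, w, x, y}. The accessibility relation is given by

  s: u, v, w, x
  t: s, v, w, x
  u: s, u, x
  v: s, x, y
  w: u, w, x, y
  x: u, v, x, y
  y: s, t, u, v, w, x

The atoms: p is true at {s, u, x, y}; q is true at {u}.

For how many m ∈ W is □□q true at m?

s: successors {u, v, w, x}; □q there: u:F, v:F, w:F, x:F. ✗
t: successors {s, v, w, x}; □q there: s:F, v:F, w:F, x:F. ✗
u: successors {s, u, x}; □q there: s:F, u:F, x:F. ✗
v: successors {s, x, y}; □q there: s:F, x:F, y:F. ✗
w: successors {u, w, x, y}; □q there: u:F, w:F, x:F, y:F. ✗
x: successors {u, v, x, y}; □q there: u:F, v:F, x:F, y:F. ✗
y: successors {s, t, u, v, w, x}; □q there: s:F, t:F, u:F, v:F, w:F, x:F. ✗
Satisfying worlds: ∅.

0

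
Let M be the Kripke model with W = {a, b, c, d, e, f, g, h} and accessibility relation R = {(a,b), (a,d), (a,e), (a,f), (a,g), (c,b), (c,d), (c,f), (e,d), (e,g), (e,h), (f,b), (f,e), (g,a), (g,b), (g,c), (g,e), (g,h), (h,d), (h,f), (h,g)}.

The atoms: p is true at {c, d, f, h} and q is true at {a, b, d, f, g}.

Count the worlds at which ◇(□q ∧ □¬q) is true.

a: successors {b, d, e, f, g}; □q ∧ □¬q there: b:T, d:T, e:F, f:F, g:F. ✓
b: no successors, so ◇(□q ∧ □¬q) fails. ✗
c: successors {b, d, f}; □q ∧ □¬q there: b:T, d:T, f:F. ✓
d: no successors, so ◇(□q ∧ □¬q) fails. ✗
e: successors {d, g, h}; □q ∧ □¬q there: d:T, g:F, h:F. ✓
f: successors {b, e}; □q ∧ □¬q there: b:T, e:F. ✓
g: successors {a, b, c, e, h}; □q ∧ □¬q there: a:F, b:T, c:F, e:F, h:F. ✓
h: successors {d, f, g}; □q ∧ □¬q there: d:T, f:F, g:F. ✓
Satisfying worlds: {a, c, e, f, g, h}.

6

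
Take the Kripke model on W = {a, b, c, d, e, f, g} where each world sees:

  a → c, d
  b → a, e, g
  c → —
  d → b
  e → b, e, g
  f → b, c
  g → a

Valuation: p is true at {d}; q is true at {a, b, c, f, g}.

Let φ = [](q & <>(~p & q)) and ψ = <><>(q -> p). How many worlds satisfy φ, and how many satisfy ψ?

3 and 5

For [](q & <>(~p & q)):
a: successors {c, d}; q & <>(~p & q) there: c:F, d:F. ✗
b: successors {a, e, g}; q & <>(~p & q) there: a:T, e:F, g:T. ✗
c: no successors, so [](q & <>(~p & q)) holds vacuously. ✓
d: successors {b}; q & <>(~p & q) there: b:T. ✓
e: successors {b, e, g}; q & <>(~p & q) there: b:T, e:F, g:T. ✗
f: successors {b, c}; q & <>(~p & q) there: b:T, c:F. ✗
g: successors {a}; q & <>(~p & q) there: a:T. ✓
— 3 worlds.
For <><>(q -> p):
a: successors {c, d}; <>(q -> p) there: c:F, d:F. ✗
b: successors {a, e, g}; <>(q -> p) there: a:T, e:T, g:F. ✓
c: no successors, so <><>(q -> p) fails. ✗
d: successors {b}; <>(q -> p) there: b:T. ✓
e: successors {b, e, g}; <>(q -> p) there: b:T, e:T, g:F. ✓
f: successors {b, c}; <>(q -> p) there: b:T, c:F. ✓
g: successors {a}; <>(q -> p) there: a:T. ✓
— 5 worlds.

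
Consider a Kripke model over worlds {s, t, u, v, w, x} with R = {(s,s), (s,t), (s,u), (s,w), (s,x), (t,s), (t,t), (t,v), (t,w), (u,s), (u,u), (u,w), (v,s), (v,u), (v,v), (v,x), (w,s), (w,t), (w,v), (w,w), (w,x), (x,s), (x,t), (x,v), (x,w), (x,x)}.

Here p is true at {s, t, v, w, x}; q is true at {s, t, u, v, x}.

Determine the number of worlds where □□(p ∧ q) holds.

s: successors {s, t, u, w, x}; □(p ∧ q) there: s:F, t:F, u:F, w:F, x:F. ✗
t: successors {s, t, v, w}; □(p ∧ q) there: s:F, t:F, v:F, w:F. ✗
u: successors {s, u, w}; □(p ∧ q) there: s:F, u:F, w:F. ✗
v: successors {s, u, v, x}; □(p ∧ q) there: s:F, u:F, v:F, x:F. ✗
w: successors {s, t, v, w, x}; □(p ∧ q) there: s:F, t:F, v:F, w:F, x:F. ✗
x: successors {s, t, v, w, x}; □(p ∧ q) there: s:F, t:F, v:F, w:F, x:F. ✗
Satisfying worlds: ∅.

0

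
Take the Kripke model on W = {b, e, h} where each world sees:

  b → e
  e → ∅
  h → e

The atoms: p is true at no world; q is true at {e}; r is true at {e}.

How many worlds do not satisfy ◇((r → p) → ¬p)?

b: successors {e}; (r → p) → ¬p there: e:T. ✓
e: no successors, so ◇((r → p) → ¬p) fails. ✗
h: successors {e}; (r → p) → ¬p there: e:T. ✓
Satisfying worlds: {b, h}.
So ◇((r → p) → ¬p) fails at the other 1 world.

1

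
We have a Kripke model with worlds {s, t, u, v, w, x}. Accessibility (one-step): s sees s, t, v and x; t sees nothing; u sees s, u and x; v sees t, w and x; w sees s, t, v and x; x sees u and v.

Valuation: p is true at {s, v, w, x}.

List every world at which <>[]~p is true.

s: successors {s, t, v, x}; []~p there: s:F, t:T, v:F, x:F. ✓
t: no successors, so <>[]~p fails. ✗
u: successors {s, u, x}; []~p there: s:F, u:F, x:F. ✗
v: successors {t, w, x}; []~p there: t:T, w:F, x:F. ✓
w: successors {s, t, v, x}; []~p there: s:F, t:T, v:F, x:F. ✓
x: successors {u, v}; []~p there: u:F, v:F. ✗

{s, v, w}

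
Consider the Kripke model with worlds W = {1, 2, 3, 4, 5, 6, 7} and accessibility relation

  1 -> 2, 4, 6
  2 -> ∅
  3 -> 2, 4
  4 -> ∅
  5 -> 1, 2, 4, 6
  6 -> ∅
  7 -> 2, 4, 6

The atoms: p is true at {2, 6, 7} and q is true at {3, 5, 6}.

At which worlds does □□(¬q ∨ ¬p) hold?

1: successors {2, 4, 6}; □(¬q ∨ ¬p) there: 2:T, 4:T, 6:T. ✓
2: no successors, so □□(¬q ∨ ¬p) holds vacuously. ✓
3: successors {2, 4}; □(¬q ∨ ¬p) there: 2:T, 4:T. ✓
4: no successors, so □□(¬q ∨ ¬p) holds vacuously. ✓
5: successors {1, 2, 4, 6}; □(¬q ∨ ¬p) there: 1:F, 2:T, 4:T, 6:T. ✗
6: no successors, so □□(¬q ∨ ¬p) holds vacuously. ✓
7: successors {2, 4, 6}; □(¬q ∨ ¬p) there: 2:T, 4:T, 6:T. ✓

{1, 2, 3, 4, 6, 7}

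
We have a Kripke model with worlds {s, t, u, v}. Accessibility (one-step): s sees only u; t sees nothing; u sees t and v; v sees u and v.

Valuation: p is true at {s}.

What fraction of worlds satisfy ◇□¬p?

s: successors {u}; □¬p there: u:T. ✓
t: no successors, so ◇□¬p fails. ✗
u: successors {t, v}; □¬p there: t:T, v:T. ✓
v: successors {u, v}; □¬p there: u:T, v:T. ✓
That's 3 of 4 worlds, so 3/4.

3/4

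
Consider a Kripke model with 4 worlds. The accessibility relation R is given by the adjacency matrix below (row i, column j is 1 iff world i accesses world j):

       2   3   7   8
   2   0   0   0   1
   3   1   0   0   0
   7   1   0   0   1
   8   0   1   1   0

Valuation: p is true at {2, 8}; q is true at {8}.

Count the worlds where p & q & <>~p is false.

3

2: p & q is F, <>~p is F. ✗
3: p & q is F, <>~p is F. ✗
7: p & q is F, <>~p is F. ✗
8: p & q is T, <>~p is T. ✓
Satisfying worlds: {8}.
So p & q & <>~p fails at the other 3 worlds.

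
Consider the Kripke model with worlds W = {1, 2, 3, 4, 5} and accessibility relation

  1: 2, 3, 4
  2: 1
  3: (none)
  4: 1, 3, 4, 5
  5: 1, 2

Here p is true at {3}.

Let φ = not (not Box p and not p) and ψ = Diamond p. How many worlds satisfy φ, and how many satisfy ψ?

1 and 2

For not (not Box p and not p):
1: not Box p and not p is T. ✗
2: not Box p and not p is T. ✗
3: not Box p and not p is F. ✓
4: not Box p and not p is T. ✗
5: not Box p and not p is T. ✗
— 1 world.
For Diamond p:
1: successors {2, 3, 4}; p there: 2:F, 3:T, 4:F. ✓
2: successors {1}; p there: 1:F. ✗
3: no successors, so Diamond p fails. ✗
4: successors {1, 3, 4, 5}; p there: 1:F, 3:T, 4:F, 5:F. ✓
5: successors {1, 2}; p there: 1:F, 2:F. ✗
— 2 worlds.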